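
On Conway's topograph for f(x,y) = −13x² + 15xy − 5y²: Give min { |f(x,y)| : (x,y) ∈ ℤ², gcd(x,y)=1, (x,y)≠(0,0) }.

translate: b→11 (≡-15 mod 26), so (13,-15,5)→(13,11,3)
flip: (13,11,3)→(3,-11,13)
translate: b→1 (≡-11 mod 6), so (3,-11,13)→(3,1,3)
reduced (well bottom): (3,1,3) with a≤c, −a<b≤a
well minimum |f| = |-3| = 3 (negative-definite)

3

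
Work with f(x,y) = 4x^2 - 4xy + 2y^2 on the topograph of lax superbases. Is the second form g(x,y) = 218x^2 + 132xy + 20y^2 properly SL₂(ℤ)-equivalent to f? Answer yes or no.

D₁ = -16, D₂ = -16
f: translate: b→4 (≡-4 mod 8), so (4,-4,2)→(4,4,2)
f: flip: (4,4,2)→(2,-4,4)
f: translate: b→0 (≡-4 mod 4), so (2,-4,4)→(2,0,2)
f: reduced (well bottom): (2,0,2) with a≤c, −a<b≤a
g: flip: (218,132,20)→(20,-132,218)
g: translate: b→-12 (≡-132 mod 40), so (20,-132,218)→(20,-12,2)
g: flip: (20,-12,2)→(2,12,20)
g: translate: b→0 (≡12 mod 4), so (2,12,20)→(2,0,2)
g: reduced (well bottom): (2,0,2) with a≤c, −a<b≤a
reduced forms (2, 0, 2) vs (2, 0, 2) ⇒ equivalent

yes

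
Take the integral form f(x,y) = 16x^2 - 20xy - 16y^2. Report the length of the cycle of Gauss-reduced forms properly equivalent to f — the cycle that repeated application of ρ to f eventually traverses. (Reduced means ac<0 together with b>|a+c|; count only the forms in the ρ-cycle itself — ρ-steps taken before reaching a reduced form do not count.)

D = 1424, ⌊√D⌋ = 37
descent: ρ → (-16,20,16)  [lands on river]
river: ρ → (16,12,-20)
river: ρ → (-20,28,8)
river: ρ → (8,36,-4)
river: ρ → (-4,36,8)
river: ρ → (8,28,-20)
river: ρ → (-20,12,16)
river: ρ → (16,20,-16)
river: ρ → (-16,12,20)
river: ρ → (20,28,-8)
river: ρ → (-8,36,4)
river: ρ → (4,36,-8)
river: ρ → (-8,28,20)
river: ρ → (20,12,-16)
ρ-cycle length = 14 (tail of 1 descent step not counted)

14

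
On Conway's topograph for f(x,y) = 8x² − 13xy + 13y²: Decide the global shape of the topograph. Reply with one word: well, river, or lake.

D = b²−4ac = (-13)² − 4·8·13 = -247
D < 0 ⇒ definite ⇒ every region one sign ⇒ single well

well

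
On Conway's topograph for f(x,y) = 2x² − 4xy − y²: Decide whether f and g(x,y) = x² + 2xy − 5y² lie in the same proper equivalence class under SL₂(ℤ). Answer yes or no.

D₁ = 24, D₂ = 24
river cycle of f (length 2): (-1, 4, 2), (2, 4, -1)
river cycle of g (length 2): (1, 4, -2), (-2, 4, 1)
cycles differ ⇒ inequivalent

no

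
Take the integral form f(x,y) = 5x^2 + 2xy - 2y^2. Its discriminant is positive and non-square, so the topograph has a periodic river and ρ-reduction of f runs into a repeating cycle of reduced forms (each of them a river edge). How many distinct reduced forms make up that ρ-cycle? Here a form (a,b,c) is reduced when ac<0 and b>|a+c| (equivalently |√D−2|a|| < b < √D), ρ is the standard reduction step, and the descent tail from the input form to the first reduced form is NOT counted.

D = 44, ⌊√D⌋ = 6
descent: ρ → (-2,6,1)  [lands on river]
river: ρ → (1,6,-2)
ρ-cycle length = 2 (tail of 1 descent step not counted)

2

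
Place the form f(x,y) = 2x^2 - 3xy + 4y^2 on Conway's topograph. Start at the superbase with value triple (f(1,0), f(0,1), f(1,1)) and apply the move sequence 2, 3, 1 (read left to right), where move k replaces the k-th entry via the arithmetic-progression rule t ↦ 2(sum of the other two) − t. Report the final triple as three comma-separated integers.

start (2,4,3) = (f(1,0),f(0,1),f(1,1))
replace slot 2: 2·(2+3) − 4 = 6 → (2,6,3)
replace slot 3: 2·(2+6) − 3 = 13 → (2,6,13)
replace slot 1: 2·(6+13) − 2 = 36 → (36,6,13)

36,6,13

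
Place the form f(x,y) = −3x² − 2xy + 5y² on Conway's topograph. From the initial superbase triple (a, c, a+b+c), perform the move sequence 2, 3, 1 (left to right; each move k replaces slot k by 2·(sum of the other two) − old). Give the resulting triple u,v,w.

start (-3,5,0) = (f(1,0),f(0,1),f(1,1))
replace slot 2: 2·((-3)+0) − 5 = -11 → (-3,-11,0)
replace slot 3: 2·((-3)+(-11)) − 0 = -28 → (-3,-11,-28)
replace slot 1: 2·((-11)+(-28)) − (-3) = -75 → (-75,-11,-28)

-75,-11,-28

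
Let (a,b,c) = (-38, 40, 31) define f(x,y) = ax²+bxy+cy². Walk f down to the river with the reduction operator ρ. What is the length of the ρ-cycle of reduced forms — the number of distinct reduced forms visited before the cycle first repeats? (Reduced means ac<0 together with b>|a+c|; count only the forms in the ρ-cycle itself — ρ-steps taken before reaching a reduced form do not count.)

D = 6312, ⌊√D⌋ = 79
river: ρ → (31,22,-47)
river: ρ → (-47,72,6)
river: ρ → (6,72,-47)
river: ρ → (-47,22,31)
river: ρ → (31,40,-38)
river: ρ → (-38,36,33)
river: ρ → (33,30,-41)
river: ρ → (-41,52,22)
river: ρ → (22,36,-57)
river: ρ → (-57,78,1)
river: ρ → (1,78,-57)
river: ρ → (-57,36,22)
river: ρ → (22,52,-41)
river: ρ → (-41,30,33)
river: ρ → (33,36,-38)
river: ρ → (-38,40,31)
ρ-cycle length = 16 (tail of 0 descent steps not counted)

16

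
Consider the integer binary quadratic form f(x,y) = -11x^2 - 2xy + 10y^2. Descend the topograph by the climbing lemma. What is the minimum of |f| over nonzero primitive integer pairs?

descent: ρ → (10,2,-11)  [lands on river]
river: ρ → (-11,20,1)
river: ρ → (1,20,-11)
river: ρ → (-11,2,10)
river: ρ → (10,18,-3)
river: ρ → (-3,18,10)
closes: descent 1, river 6
min |a| on river = 1

1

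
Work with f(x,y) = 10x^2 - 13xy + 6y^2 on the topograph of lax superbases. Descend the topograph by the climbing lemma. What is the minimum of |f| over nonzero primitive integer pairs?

translate: b→7 (≡-13 mod 20), so (10,-13,6)→(10,7,3)
flip: (10,7,3)→(3,-7,10)
translate: b→-1 (≡-7 mod 6), so (3,-7,10)→(3,-1,6)
reduced (well bottom): (3,-1,6) with a≤c, −a<b≤a
well minimum = a = 3

3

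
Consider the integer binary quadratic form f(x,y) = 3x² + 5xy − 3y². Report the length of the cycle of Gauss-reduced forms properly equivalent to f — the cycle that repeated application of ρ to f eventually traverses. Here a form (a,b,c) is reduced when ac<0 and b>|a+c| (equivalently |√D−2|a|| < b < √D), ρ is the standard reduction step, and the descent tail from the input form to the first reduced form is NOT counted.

D = 61, ⌊√D⌋ = 7
river: ρ → (-3,7,1)
river: ρ → (1,7,-3)
river: ρ → (-3,5,3)
river: ρ → (3,7,-1)
river: ρ → (-1,7,3)
river: ρ → (3,5,-3)
ρ-cycle length = 6 (tail of 0 descent steps not counted)

6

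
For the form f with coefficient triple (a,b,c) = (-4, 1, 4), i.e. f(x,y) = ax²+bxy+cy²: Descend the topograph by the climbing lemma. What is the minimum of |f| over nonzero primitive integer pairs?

river: ρ → (4,7,-1)
river: ρ → (-1,7,4)
river: ρ → (4,1,-4)
river: ρ → (-4,7,1)
river: ρ → (1,7,-4)
river: ρ → (-4,1,4)
closes: descent 0, river 6
min |a| on river = 1

1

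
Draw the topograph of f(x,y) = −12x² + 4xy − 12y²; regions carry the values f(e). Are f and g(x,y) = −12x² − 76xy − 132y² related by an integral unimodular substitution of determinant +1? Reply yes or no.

D₁ = -560, D₂ = -560
f is negative-definite; reduce −f:
−f: flip: (12,-4,12)→(12,4,12)
−f: reduced (well bottom): (12,4,12) with a≤c, −a<b≤a
flip sign back: reduced form of f is (-12,-4,-12)
g is negative-definite; reduce −g:
−g: translate: b→4 (≡76 mod 24), so (12,76,132)→(12,4,12)
−g: reduced (well bottom): (12,4,12) with a≤c, −a<b≤a
flip sign back: reduced form of g is (-12,-4,-12)
reduced forms (-12, -4, -12) vs (-12, -4, -12) ⇒ equivalent

yes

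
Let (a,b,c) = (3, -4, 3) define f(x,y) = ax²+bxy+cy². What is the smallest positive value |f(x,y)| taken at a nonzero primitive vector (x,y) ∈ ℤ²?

translate: b→2 (≡-4 mod 6), so (3,-4,3)→(3,2,2)
flip: (3,2,2)→(2,-2,3)
translate: b→2 (≡-2 mod 4), so (2,-2,3)→(2,2,3)
reduced (well bottom): (2,2,3) with a≤c, −a<b≤a
well minimum = a = 2

2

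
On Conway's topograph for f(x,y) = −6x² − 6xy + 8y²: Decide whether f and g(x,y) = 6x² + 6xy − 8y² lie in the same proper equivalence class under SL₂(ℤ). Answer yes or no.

D₁ = 228, D₂ = 228
river cycle of f (length 6): (8, 6, -6), (-6, 6, 8), (8, 10, -4), (-4, 14, 2), (2, 14, -4), (-4, 10, 8)
river cycle of g (length 6): (-8, 10, 4), (4, 14, -2), (-2, 14, 4), (4, 10, -8), (-8, 6, 6), (6, 6, -8)
cycles differ ⇒ inequivalent

no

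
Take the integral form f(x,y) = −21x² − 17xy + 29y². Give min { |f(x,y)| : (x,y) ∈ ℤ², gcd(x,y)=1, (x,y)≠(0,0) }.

descent: ρ → (29,17,-21)  [lands on river]
river: ρ → (-21,25,25)
river: ρ → (25,25,-21)
river: ρ → (-21,17,29)
river: ρ → (29,41,-9)
river: ρ → (-9,49,9)
river: ρ → (9,41,-29)
river: ρ → (-29,17,21)
river: ρ → (21,25,-25)
river: ρ → (-25,25,21)
river: ρ → (21,17,-29)
river: ρ → (-29,41,9)
river: ρ → (9,49,-9)
river: ρ → (-9,41,29)
closes: descent 1, river 14
min |a| on river = 9

9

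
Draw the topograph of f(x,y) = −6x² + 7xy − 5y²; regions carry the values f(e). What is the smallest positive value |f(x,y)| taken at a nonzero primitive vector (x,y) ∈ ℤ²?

translate: b→5 (≡-7 mod 12), so (6,-7,5)→(6,5,4)
flip: (6,5,4)→(4,-5,6)
translate: b→3 (≡-5 mod 8), so (4,-5,6)→(4,3,5)
reduced (well bottom): (4,3,5) with a≤c, −a<b≤a
well minimum |f| = |-4| = 4 (negative-definite)

4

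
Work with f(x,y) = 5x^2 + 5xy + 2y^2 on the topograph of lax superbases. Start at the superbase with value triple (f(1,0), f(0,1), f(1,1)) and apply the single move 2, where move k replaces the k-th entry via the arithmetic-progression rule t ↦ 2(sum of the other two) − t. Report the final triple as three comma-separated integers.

start (5,2,12) = (f(1,0),f(0,1),f(1,1))
replace slot 2: 2·(5+12) − 2 = 32 → (5,32,12)

5,32,12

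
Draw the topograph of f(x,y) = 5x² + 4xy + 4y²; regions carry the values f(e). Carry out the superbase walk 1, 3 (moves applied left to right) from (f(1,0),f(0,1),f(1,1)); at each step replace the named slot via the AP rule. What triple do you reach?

start (5,4,13) = (f(1,0),f(0,1),f(1,1))
replace slot 1: 2·(4+13) − 5 = 29 → (29,4,13)
replace slot 3: 2·(29+4) − 13 = 53 → (29,4,53)

29,4,53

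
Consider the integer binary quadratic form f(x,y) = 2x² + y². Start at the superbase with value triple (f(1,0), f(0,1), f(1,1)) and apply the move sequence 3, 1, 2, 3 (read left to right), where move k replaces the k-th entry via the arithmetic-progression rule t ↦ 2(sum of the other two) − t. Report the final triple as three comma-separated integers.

start (2,1,3) = (f(1,0),f(0,1),f(1,1))
replace slot 3: 2·(2+1) − 3 = 3 → (2,1,3)
replace slot 1: 2·(1+3) − 2 = 6 → (6,1,3)
replace slot 2: 2·(6+3) − 1 = 17 → (6,17,3)
replace slot 3: 2·(6+17) − 3 = 43 → (6,17,43)

6,17,43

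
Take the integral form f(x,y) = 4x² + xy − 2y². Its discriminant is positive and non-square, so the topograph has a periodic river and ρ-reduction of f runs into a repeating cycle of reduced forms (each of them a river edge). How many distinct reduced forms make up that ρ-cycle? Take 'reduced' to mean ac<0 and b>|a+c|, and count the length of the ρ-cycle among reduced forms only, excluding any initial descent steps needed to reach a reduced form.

D = 33, ⌊√D⌋ = 5
descent: ρ → (-2,3,3)  [lands on river]
river: ρ → (3,3,-2)
river: ρ → (-2,5,1)
river: ρ → (1,5,-2)
ρ-cycle length = 4 (tail of 1 descent step not counted)

4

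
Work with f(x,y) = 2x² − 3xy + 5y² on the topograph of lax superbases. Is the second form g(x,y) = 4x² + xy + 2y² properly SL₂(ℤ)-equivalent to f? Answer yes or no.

D₁ = -31, D₂ = -31
f: translate: b→1 (≡-3 mod 4), so (2,-3,5)→(2,1,4)
f: reduced (well bottom): (2,1,4) with a≤c, −a<b≤a
g: flip: (4,1,2)→(2,-1,4)
g: reduced (well bottom): (2,-1,4) with a≤c, −a<b≤a
reduced forms (2, 1, 4) vs (2, -1, 4) ⇒ inequivalent

no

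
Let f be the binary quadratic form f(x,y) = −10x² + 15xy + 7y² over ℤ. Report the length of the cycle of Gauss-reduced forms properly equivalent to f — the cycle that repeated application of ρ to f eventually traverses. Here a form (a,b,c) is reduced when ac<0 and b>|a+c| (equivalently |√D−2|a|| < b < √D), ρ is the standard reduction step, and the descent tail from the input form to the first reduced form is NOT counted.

D = 505, ⌊√D⌋ = 22
river: ρ → (7,13,-12)
river: ρ → (-12,11,8)
river: ρ → (8,21,-2)
river: ρ → (-2,19,18)
river: ρ → (18,17,-3)
river: ρ → (-3,19,12)
river: ρ → (12,5,-10)
river: ρ → (-10,15,7)
ρ-cycle length = 8 (tail of 0 descent steps not counted)

8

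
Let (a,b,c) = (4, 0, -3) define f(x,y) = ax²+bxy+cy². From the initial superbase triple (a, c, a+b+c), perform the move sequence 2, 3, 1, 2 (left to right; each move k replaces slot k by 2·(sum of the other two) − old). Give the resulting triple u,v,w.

start (4,-3,1) = (f(1,0),f(0,1),f(1,1))
replace slot 2: 2·(4+1) − (-3) = 13 → (4,13,1)
replace slot 3: 2·(4+13) − 1 = 33 → (4,13,33)
replace slot 1: 2·(13+33) − 4 = 88 → (88,13,33)
replace slot 2: 2·(88+33) − 13 = 229 → (88,229,33)

88,229,33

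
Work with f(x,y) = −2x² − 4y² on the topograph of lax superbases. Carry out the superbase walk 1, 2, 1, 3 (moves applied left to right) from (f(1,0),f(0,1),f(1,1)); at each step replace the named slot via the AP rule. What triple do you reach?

start (-2,-4,-6) = (f(1,0),f(0,1),f(1,1))
replace slot 1: 2·((-4)+(-6)) − (-2) = -18 → (-18,-4,-6)
replace slot 2: 2·((-18)+(-6)) − (-4) = -44 → (-18,-44,-6)
replace slot 1: 2·((-44)+(-6)) − (-18) = -82 → (-82,-44,-6)
replace slot 3: 2·((-82)+(-44)) − (-6) = -246 → (-82,-44,-246)

-82,-44,-246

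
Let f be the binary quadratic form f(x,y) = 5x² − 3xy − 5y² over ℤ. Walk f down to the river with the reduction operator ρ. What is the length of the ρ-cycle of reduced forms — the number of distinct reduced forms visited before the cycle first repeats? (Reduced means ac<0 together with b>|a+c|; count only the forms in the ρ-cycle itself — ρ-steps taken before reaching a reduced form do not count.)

D = 109, ⌊√D⌋ = 10
descent: ρ → (-5,3,5)  [lands on river]
river: ρ → (5,7,-3)
river: ρ → (-3,5,7)
river: ρ → (7,9,-1)
river: ρ → (-1,9,7)
river: ρ → (7,5,-3)
river: ρ → (-3,7,5)
river: ρ → (5,3,-5)
river: ρ → (-5,7,3)
river: ρ → (3,5,-7)
river: ρ → (-7,9,1)
river: ρ → (1,9,-7)
river: ρ → (-7,5,3)
river: ρ → (3,7,-5)
ρ-cycle length = 14 (tail of 1 descent step not counted)

14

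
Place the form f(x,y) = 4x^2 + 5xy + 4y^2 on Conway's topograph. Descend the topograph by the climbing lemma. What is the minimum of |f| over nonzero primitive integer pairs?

translate: b→-3 (≡5 mod 8), so (4,5,4)→(4,-3,3)
flip: (4,-3,3)→(3,3,4)
reduced (well bottom): (3,3,4) with a≤c, −a<b≤a
well minimum = a = 3

3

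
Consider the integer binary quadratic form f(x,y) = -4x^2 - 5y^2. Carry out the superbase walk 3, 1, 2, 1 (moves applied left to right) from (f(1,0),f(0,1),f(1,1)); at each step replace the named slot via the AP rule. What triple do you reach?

start (-4,-5,-9) = (f(1,0),f(0,1),f(1,1))
replace slot 3: 2·((-4)+(-5)) − (-9) = -9 → (-4,-5,-9)
replace slot 1: 2·((-5)+(-9)) − (-4) = -24 → (-24,-5,-9)
replace slot 2: 2·((-24)+(-9)) − (-5) = -61 → (-24,-61,-9)
replace slot 1: 2·((-61)+(-9)) − (-24) = -116 → (-116,-61,-9)

-116,-61,-9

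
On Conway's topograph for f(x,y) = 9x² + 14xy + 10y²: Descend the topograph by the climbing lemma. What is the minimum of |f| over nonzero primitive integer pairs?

translate: b→-4 (≡14 mod 18), so (9,14,10)→(9,-4,5)
flip: (9,-4,5)→(5,4,9)
reduced (well bottom): (5,4,9) with a≤c, −a<b≤a
well minimum = a = 5

5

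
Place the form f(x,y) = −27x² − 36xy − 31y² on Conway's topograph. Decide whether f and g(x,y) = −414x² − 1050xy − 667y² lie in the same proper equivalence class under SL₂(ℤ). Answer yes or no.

D₁ = -2052, D₂ = -2052
f is negative-definite; reduce −f:
−f: translate: b→-18 (≡36 mod 54), so (27,36,31)→(27,-18,22)
−f: flip: (27,-18,22)→(22,18,27)
−f: reduced (well bottom): (22,18,27) with a≤c, −a<b≤a
flip sign back: reduced form of f is (-22,-18,-27)
g is negative-definite; reduce −g:
−g: translate: b→222 (≡1050 mod 828), so (414,1050,667)→(414,222,31)
−g: flip: (414,222,31)→(31,-222,414)
−g: translate: b→26 (≡-222 mod 62), so (31,-222,414)→(31,26,22)
−g: flip: (31,26,22)→(22,-26,31)
−g: translate: b→18 (≡-26 mod 44), so (22,-26,31)→(22,18,27)
−g: reduced (well bottom): (22,18,27) with a≤c, −a<b≤a
flip sign back: reduced form of g is (-22,-18,-27)
reduced forms (-22, -18, -27) vs (-22, -18, -27) ⇒ equivalent

yes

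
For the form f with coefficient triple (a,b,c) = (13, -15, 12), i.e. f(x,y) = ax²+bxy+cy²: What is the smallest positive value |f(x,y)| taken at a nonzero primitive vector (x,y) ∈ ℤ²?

translate: b→11 (≡-15 mod 26), so (13,-15,12)→(13,11,10)
flip: (13,11,10)→(10,-11,13)
translate: b→9 (≡-11 mod 20), so (10,-11,13)→(10,9,12)
reduced (well bottom): (10,9,12) with a≤c, −a<b≤a
well minimum = a = 10

10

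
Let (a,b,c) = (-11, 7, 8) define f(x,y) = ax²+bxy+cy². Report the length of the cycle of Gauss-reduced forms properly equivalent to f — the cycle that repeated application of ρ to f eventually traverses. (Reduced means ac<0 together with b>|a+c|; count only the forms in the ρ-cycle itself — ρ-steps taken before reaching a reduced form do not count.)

D = 401, ⌊√D⌋ = 20
river: ρ → (8,9,-10)
river: ρ → (-10,11,7)
river: ρ → (7,17,-4)
river: ρ → (-4,15,11)
river: ρ → (11,7,-8)
river: ρ → (-8,9,10)
river: ρ → (10,11,-7)
river: ρ → (-7,17,4)
river: ρ → (4,15,-11)
river: ρ → (-11,7,8)
ρ-cycle length = 10 (tail of 0 descent steps not counted)

10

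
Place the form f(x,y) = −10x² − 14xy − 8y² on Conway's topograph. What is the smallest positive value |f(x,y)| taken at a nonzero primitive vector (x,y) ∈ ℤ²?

translate: b→-6 (≡14 mod 20), so (10,14,8)→(10,-6,4)
flip: (10,-6,4)→(4,6,10)
translate: b→-2 (≡6 mod 8), so (4,6,10)→(4,-2,8)
reduced (well bottom): (4,-2,8) with a≤c, −a<b≤a
well minimum |f| = |-4| = 4 (negative-definite)

4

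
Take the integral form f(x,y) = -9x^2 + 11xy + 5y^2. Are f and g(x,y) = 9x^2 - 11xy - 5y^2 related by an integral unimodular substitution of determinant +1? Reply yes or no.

D₁ = 301, D₂ = 301
river cycle of f (length 10): (5, 9, -11), (-11, 13, 3), (3, 17, -1), (-1, 17, 3), (3, 13, -11), (-11, 9, 5), (5, 11, -9), (-9, 7, 7), (7, 7, -9), (-9, 11, 5)
river cycle of g (length 10): (-5, 11, 9), (9, 7, -7), (-7, 7, 9), (9, 11, -5), (-5, 9, 11), (11, 13, -3), (-3, 17, 1), (1, 17, -3), (-3, 13, 11), (11, 9, -5)
cycles differ ⇒ inequivalent

no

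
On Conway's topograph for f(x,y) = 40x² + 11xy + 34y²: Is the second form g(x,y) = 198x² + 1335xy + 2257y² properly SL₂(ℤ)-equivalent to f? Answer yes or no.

D₁ = -5319, D₂ = -5319
f: flip: (40,11,34)→(34,-11,40)
f: reduced (well bottom): (34,-11,40) with a≤c, −a<b≤a
g: translate: b→147 (≡1335 mod 396), so (198,1335,2257)→(198,147,34)
g: flip: (198,147,34)→(34,-147,198)
g: translate: b→-11 (≡-147 mod 68), so (34,-147,198)→(34,-11,40)
g: reduced (well bottom): (34,-11,40) with a≤c, −a<b≤a
reduced forms (34, -11, 40) vs (34, -11, 40) ⇒ equivalent

yes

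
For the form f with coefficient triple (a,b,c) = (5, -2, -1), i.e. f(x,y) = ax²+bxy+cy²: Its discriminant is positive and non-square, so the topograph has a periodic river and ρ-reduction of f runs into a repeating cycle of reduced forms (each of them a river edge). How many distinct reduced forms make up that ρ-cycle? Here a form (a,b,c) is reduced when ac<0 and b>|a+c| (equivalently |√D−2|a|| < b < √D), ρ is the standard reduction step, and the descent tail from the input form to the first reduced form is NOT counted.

D = 24, ⌊√D⌋ = 4
descent: ρ → (-1,4,2)  [lands on river]
river: ρ → (2,4,-1)
ρ-cycle length = 2 (tail of 1 descent step not counted)

2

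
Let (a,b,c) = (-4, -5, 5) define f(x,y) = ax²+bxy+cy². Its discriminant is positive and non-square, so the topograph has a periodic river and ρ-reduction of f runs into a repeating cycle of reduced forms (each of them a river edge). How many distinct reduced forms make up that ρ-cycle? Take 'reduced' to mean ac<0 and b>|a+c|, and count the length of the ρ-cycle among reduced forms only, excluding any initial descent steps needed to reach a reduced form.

D = 105, ⌊√D⌋ = 10
descent: ρ → (5,5,-4)  [lands on river]
river: ρ → (-4,3,6)
river: ρ → (6,9,-1)
river: ρ → (-1,9,6)
river: ρ → (6,3,-4)
river: ρ → (-4,5,5)
ρ-cycle length = 6 (tail of 1 descent step not counted)

6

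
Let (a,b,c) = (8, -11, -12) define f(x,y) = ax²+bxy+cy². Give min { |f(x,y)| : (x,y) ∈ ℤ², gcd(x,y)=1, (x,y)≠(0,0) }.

descent: ρ → (-12,11,8)  [lands on river]
river: ρ → (8,21,-2)
river: ρ → (-2,19,18)
river: ρ → (18,17,-3)
river: ρ → (-3,19,12)
river: ρ → (12,5,-10)
river: ρ → (-10,15,7)
river: ρ → (7,13,-12)
closes: descent 1, river 8
min |a| on river = 2

2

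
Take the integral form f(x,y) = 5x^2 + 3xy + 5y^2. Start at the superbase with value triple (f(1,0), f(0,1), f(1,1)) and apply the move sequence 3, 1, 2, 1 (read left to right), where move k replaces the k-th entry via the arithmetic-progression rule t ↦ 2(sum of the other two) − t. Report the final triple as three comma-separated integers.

start (5,5,13) = (f(1,0),f(0,1),f(1,1))
replace slot 3: 2·(5+5) − 13 = 7 → (5,5,7)
replace slot 1: 2·(5+7) − 5 = 19 → (19,5,7)
replace slot 2: 2·(19+7) − 5 = 47 → (19,47,7)
replace slot 1: 2·(47+7) − 19 = 89 → (89,47,7)

89,47,7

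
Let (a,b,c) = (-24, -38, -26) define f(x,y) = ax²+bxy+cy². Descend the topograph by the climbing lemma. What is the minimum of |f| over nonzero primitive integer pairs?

translate: b→-10 (≡38 mod 48), so (24,38,26)→(24,-10,12)
flip: (24,-10,12)→(12,10,24)
reduced (well bottom): (12,10,24) with a≤c, −a<b≤a
well minimum |f| = |-12| = 12 (negative-definite)

12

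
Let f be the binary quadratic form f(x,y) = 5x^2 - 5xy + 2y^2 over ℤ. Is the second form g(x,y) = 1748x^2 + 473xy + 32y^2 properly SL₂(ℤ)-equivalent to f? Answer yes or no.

D₁ = -15, D₂ = -15
f: translate: b→5 (≡-5 mod 10), so (5,-5,2)→(5,5,2)
f: flip: (5,5,2)→(2,-5,5)
f: translate: b→-1 (≡-5 mod 4), so (2,-5,5)→(2,-1,2)
f: flip: (2,-1,2)→(2,1,2)
f: reduced (well bottom): (2,1,2) with a≤c, −a<b≤a
g: flip: (1748,473,32)→(32,-473,1748)
g: translate: b→-25 (≡-473 mod 64), so (32,-473,1748)→(32,-25,5)
g: flip: (32,-25,5)→(5,25,32)
g: translate: b→5 (≡25 mod 10), so (5,25,32)→(5,5,2)
g: flip: (5,5,2)→(2,-5,5)
g: translate: b→-1 (≡-5 mod 4), so (2,-5,5)→(2,-1,2)
g: flip: (2,-1,2)→(2,1,2)
g: reduced (well bottom): (2,1,2) with a≤c, −a<b≤a
reduced forms (2, 1, 2) vs (2, 1, 2) ⇒ equivalent

yes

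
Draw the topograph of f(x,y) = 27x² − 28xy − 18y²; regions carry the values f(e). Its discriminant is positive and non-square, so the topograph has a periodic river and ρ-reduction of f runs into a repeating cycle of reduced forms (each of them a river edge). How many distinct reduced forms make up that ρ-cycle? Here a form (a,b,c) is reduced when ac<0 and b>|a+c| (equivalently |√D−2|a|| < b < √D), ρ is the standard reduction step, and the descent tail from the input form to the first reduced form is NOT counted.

D = 2728, ⌊√D⌋ = 52
descent: ρ → (-18,28,27)  [lands on river]
river: ρ → (27,26,-19)
river: ρ → (-19,50,3)
river: ρ → (3,52,-2)
river: ρ → (-2,52,3)
river: ρ → (3,50,-19)
river: ρ → (-19,26,27)
river: ρ → (27,28,-18)
river: ρ → (-18,44,11)
river: ρ → (11,44,-18)
ρ-cycle length = 10 (tail of 1 descent step not counted)

10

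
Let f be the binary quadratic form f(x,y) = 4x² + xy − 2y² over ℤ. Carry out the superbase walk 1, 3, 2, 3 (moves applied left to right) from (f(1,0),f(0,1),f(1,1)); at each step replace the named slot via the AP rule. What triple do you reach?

start (4,-2,3) = (f(1,0),f(0,1),f(1,1))
replace slot 1: 2·((-2)+3) − 4 = -2 → (-2,-2,3)
replace slot 3: 2·((-2)+(-2)) − 3 = -11 → (-2,-2,-11)
replace slot 2: 2·((-2)+(-11)) − (-2) = -24 → (-2,-24,-11)
replace slot 3: 2·((-2)+(-24)) − (-11) = -41 → (-2,-24,-41)

-2,-24,-41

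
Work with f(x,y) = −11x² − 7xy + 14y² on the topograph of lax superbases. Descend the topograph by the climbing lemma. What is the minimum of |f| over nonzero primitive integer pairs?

descent: ρ → (14,7,-11)  [lands on river]
river: ρ → (-11,15,10)
river: ρ → (10,25,-1)
river: ρ → (-1,25,10)
river: ρ → (10,15,-11)
river: ρ → (-11,7,14)
river: ρ → (14,21,-4)
river: ρ → (-4,19,19)
river: ρ → (19,19,-4)
river: ρ → (-4,21,14)
closes: descent 1, river 10
min |a| on river = 1

1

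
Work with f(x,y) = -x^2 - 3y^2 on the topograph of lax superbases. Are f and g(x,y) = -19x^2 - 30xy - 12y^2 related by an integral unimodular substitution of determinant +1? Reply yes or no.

D₁ = -12, D₂ = -12
f is negative-definite; reduce −f:
−f: reduced (well bottom): (1,0,3) with a≤c, −a<b≤a
flip sign back: reduced form of f is (-1,0,-3)
g is negative-definite; reduce −g:
−g: translate: b→-8 (≡30 mod 38), so (19,30,12)→(19,-8,1)
−g: flip: (19,-8,1)→(1,8,19)
−g: translate: b→0 (≡8 mod 2), so (1,8,19)→(1,0,3)
−g: reduced (well bottom): (1,0,3) with a≤c, −a<b≤a
flip sign back: reduced form of g is (-1,0,-3)
reduced forms (-1, 0, -3) vs (-1, 0, -3) ⇒ equivalent

yes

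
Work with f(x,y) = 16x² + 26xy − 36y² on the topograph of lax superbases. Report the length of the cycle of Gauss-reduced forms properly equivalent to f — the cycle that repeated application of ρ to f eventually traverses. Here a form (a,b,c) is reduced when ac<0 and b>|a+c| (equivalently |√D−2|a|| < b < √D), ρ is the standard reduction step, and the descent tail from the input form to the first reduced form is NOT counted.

D = 2980, ⌊√D⌋ = 54
river: ρ → (-36,46,6)
river: ρ → (6,50,-20)
river: ρ → (-20,30,26)
river: ρ → (26,22,-24)
river: ρ → (-24,26,24)
river: ρ → (24,22,-26)
river: ρ → (-26,30,20)
river: ρ → (20,50,-6)
river: ρ → (-6,46,36)
river: ρ → (36,26,-16)
river: ρ → (-16,38,24)
river: ρ → (24,10,-30)
river: ρ → (-30,50,4)
river: ρ → (4,54,-4)
river: ρ → (-4,50,30)
river: ρ → (30,10,-24)
river: ρ → (-24,38,16)
river: ρ → (16,26,-36)
ρ-cycle length = 18 (tail of 0 descent steps not counted)

18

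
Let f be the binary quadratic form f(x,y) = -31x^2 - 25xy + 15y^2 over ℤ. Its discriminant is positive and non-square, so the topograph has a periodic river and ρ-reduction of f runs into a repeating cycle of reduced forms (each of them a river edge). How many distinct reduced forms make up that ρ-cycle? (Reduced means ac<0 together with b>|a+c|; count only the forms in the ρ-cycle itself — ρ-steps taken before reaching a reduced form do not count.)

D = 2485, ⌊√D⌋ = 49
descent: ρ → (15,25,-31)  [lands on river]
river: ρ → (-31,37,9)
river: ρ → (9,35,-35)
river: ρ → (-35,35,9)
river: ρ → (9,37,-31)
river: ρ → (-31,25,15)
river: ρ → (15,35,-21)
river: ρ → (-21,49,1)
river: ρ → (1,49,-21)
river: ρ → (-21,35,15)
ρ-cycle length = 10 (tail of 1 descent step not counted)

10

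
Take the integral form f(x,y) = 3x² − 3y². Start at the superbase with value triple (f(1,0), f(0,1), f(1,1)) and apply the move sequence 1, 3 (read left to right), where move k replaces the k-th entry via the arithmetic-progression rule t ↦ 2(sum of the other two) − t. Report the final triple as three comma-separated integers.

start (3,-3,0) = (f(1,0),f(0,1),f(1,1))
replace slot 1: 2·((-3)+0) − 3 = -9 → (-9,-3,0)
replace slot 3: 2·((-9)+(-3)) − 0 = -24 → (-9,-3,-24)

-9,-3,-24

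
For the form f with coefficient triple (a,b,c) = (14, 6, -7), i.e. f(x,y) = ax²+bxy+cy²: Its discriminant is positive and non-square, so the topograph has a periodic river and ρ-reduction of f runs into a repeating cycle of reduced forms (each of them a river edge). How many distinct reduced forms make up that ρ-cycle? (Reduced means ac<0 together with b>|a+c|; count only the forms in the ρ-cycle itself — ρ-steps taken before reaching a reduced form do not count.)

D = 428, ⌊√D⌋ = 20
descent: ρ → (-7,8,13)  [lands on river]
river: ρ → (13,18,-2)
river: ρ → (-2,18,13)
river: ρ → (13,8,-7)
river: ρ → (-7,20,1)
river: ρ → (1,20,-7)
ρ-cycle length = 6 (tail of 1 descent step not counted)

6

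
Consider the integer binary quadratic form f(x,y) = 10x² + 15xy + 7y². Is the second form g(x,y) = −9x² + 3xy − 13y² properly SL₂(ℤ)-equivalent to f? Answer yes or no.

D₁ = -55, D₂ = -459
discriminants differ ⇒ not SL₂(ℤ)-equivalent

no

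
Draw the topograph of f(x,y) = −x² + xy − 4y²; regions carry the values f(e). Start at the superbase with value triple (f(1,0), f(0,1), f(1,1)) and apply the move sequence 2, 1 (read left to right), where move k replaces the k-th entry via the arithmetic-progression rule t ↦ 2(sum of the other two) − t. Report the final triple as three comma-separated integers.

start (-1,-4,-4) = (f(1,0),f(0,1),f(1,1))
replace slot 2: 2·((-1)+(-4)) − (-4) = -6 → (-1,-6,-4)
replace slot 1: 2·((-6)+(-4)) − (-1) = -19 → (-19,-6,-4)

-19,-6,-4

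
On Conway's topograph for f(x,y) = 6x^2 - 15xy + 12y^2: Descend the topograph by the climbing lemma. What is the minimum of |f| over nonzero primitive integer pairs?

translate: b→-3 (≡-15 mod 12), so (6,-15,12)→(6,-3,3)
flip: (6,-3,3)→(3,3,6)
reduced (well bottom): (3,3,6) with a≤c, −a<b≤a
well minimum = a = 3

3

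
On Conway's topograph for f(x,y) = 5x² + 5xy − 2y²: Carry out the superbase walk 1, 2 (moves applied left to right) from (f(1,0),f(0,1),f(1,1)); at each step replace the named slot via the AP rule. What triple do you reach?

start (5,-2,8) = (f(1,0),f(0,1),f(1,1))
replace slot 1: 2·((-2)+8) − 5 = 7 → (7,-2,8)
replace slot 2: 2·(7+8) − (-2) = 32 → (7,32,8)

7,32,8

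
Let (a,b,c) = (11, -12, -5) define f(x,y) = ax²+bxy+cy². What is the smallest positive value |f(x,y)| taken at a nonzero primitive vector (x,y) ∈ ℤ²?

descent: ρ → (-5,12,11)  [lands on river]
river: ρ → (11,10,-6)
river: ρ → (-6,14,7)
river: ρ → (7,14,-6)
river: ρ → (-6,10,11)
river: ρ → (11,12,-5)
river: ρ → (-5,18,2)
river: ρ → (2,18,-5)
closes: descent 1, river 8
min |a| on river = 2

2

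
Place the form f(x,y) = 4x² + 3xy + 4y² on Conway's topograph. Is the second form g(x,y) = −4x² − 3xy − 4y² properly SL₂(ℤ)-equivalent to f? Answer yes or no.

D₁ = -55, D₂ = -55
f: reduced (well bottom): (4,3,4) with a≤c, −a<b≤a
g is negative-definite; reduce −g:
−g: reduced (well bottom): (4,3,4) with a≤c, −a<b≤a
flip sign back: reduced form of g is (-4,-3,-4)
reduced forms (4, 3, 4) vs (-4, -3, -4) ⇒ inequivalent

no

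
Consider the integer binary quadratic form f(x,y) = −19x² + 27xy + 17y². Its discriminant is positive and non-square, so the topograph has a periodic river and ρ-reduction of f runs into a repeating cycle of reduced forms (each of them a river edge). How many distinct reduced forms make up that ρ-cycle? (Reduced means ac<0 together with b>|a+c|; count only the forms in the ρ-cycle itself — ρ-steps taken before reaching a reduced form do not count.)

D = 2021, ⌊√D⌋ = 44
river: ρ → (17,41,-5)
river: ρ → (-5,39,25)
river: ρ → (25,11,-19)
river: ρ → (-19,27,17)
ρ-cycle length = 4 (tail of 0 descent steps not counted)

4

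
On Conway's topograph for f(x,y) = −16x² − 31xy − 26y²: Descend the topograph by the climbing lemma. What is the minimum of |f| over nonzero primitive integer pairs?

translate: b→-1 (≡31 mod 32), so (16,31,26)→(16,-1,11)
flip: (16,-1,11)→(11,1,16)
reduced (well bottom): (11,1,16) with a≤c, −a<b≤a
well minimum |f| = |-11| = 11 (negative-definite)

11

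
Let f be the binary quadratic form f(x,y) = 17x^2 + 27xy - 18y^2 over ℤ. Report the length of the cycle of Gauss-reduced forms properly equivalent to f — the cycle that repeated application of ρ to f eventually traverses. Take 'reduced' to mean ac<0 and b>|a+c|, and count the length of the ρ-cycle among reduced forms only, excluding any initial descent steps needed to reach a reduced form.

D = 1953, ⌊√D⌋ = 44
river: ρ → (-18,9,26)
river: ρ → (26,43,-1)
river: ρ → (-1,43,26)
river: ρ → (26,9,-18)
river: ρ → (-18,27,17)
river: ρ → (17,41,-4)
river: ρ → (-4,39,27)
river: ρ → (27,15,-16)
river: ρ → (-16,17,26)
river: ρ → (26,35,-7)
river: ρ → (-7,35,26)
river: ρ → (26,17,-16)
river: ρ → (-16,15,27)
river: ρ → (27,39,-4)
river: ρ → (-4,41,17)
river: ρ → (17,27,-18)
ρ-cycle length = 16 (tail of 0 descent steps not counted)

16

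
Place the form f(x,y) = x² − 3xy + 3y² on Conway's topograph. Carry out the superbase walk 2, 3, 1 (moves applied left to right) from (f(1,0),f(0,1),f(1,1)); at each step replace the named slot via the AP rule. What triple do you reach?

start (1,3,1) = (f(1,0),f(0,1),f(1,1))
replace slot 2: 2·(1+1) − 3 = 1 → (1,1,1)
replace slot 3: 2·(1+1) − 1 = 3 → (1,1,3)
replace slot 1: 2·(1+3) − 1 = 7 → (7,1,3)

7,1,3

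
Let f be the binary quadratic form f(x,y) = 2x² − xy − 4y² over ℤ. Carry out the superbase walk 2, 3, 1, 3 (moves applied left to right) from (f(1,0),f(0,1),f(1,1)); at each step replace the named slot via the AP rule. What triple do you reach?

start (2,-4,-3) = (f(1,0),f(0,1),f(1,1))
replace slot 2: 2·(2+(-3)) − (-4) = 2 → (2,2,-3)
replace slot 3: 2·(2+2) − (-3) = 11 → (2,2,11)
replace slot 1: 2·(2+11) − 2 = 24 → (24,2,11)
replace slot 3: 2·(24+2) − 11 = 41 → (24,2,41)

24,2,41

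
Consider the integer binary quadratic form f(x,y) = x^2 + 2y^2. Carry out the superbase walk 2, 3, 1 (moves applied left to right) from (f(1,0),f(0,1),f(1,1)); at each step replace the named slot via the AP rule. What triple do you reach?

start (1,2,3) = (f(1,0),f(0,1),f(1,1))
replace slot 2: 2·(1+3) − 2 = 6 → (1,6,3)
replace slot 3: 2·(1+6) − 3 = 11 → (1,6,11)
replace slot 1: 2·(6+11) − 1 = 33 → (33,6,11)

33,6,11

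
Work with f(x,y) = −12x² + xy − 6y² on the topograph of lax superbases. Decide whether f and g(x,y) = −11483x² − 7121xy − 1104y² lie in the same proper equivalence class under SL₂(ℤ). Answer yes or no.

D₁ = -287, D₂ = -287
f is negative-definite; reduce −f:
−f: flip: (12,-1,6)→(6,1,12)
−f: reduced (well bottom): (6,1,12) with a≤c, −a<b≤a
flip sign back: reduced form of f is (-6,-1,-12)
g is negative-definite; reduce −g:
−g: flip: (11483,7121,1104)→(1104,-7121,11483)
−g: translate: b→-497 (≡-7121 mod 2208), so (1104,-7121,11483)→(1104,-497,56)
−g: flip: (1104,-497,56)→(56,497,1104)
−g: translate: b→49 (≡497 mod 112), so (56,497,1104)→(56,49,12)
−g: flip: (56,49,12)→(12,-49,56)
−g: translate: b→-1 (≡-49 mod 24), so (12,-49,56)→(12,-1,6)
−g: flip: (12,-1,6)→(6,1,12)
−g: reduced (well bottom): (6,1,12) with a≤c, −a<b≤a
flip sign back: reduced form of g is (-6,-1,-12)
reduced forms (-6, -1, -12) vs (-6, -1, -12) ⇒ equivalent

yes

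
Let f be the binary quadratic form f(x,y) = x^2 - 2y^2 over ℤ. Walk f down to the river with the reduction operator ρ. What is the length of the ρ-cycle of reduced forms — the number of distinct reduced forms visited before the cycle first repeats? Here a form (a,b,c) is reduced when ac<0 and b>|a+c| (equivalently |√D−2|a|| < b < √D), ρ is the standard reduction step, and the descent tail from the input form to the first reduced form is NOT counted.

D = 8, ⌊√D⌋ = 2
descent: ρ → (-2,0,1)
descent: ρ → (1,2,-1)  [lands on river]
river: ρ → (-1,2,1)
ρ-cycle length = 2 (tail of 2 descent steps not counted)

2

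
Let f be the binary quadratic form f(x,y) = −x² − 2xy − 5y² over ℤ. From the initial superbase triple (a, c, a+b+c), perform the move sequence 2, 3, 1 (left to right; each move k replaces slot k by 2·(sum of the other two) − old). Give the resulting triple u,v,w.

start (-1,-5,-8) = (f(1,0),f(0,1),f(1,1))
replace slot 2: 2·((-1)+(-8)) − (-5) = -13 → (-1,-13,-8)
replace slot 3: 2·((-1)+(-13)) − (-8) = -20 → (-1,-13,-20)
replace slot 1: 2·((-13)+(-20)) − (-1) = -65 → (-65,-13,-20)

-65,-13,-20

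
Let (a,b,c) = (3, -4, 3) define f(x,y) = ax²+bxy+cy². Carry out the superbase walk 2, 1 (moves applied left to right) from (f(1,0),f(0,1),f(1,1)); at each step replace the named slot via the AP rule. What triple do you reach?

start (3,3,2) = (f(1,0),f(0,1),f(1,1))
replace slot 2: 2·(3+2) − 3 = 7 → (3,7,2)
replace slot 1: 2·(7+2) − 3 = 15 → (15,7,2)

15,7,2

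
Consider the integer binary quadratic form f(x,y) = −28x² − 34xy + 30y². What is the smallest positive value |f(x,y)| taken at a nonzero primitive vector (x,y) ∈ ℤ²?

descent: ρ → (30,34,-28)  [lands on river]
river: ρ → (-28,22,36)
river: ρ → (36,50,-14)
river: ρ → (-14,62,12)
river: ρ → (12,58,-24)
river: ρ → (-24,38,32)
river: ρ → (32,26,-30)
river: ρ → (-30,34,28)
river: ρ → (28,22,-36)
river: ρ → (-36,50,14)
river: ρ → (14,62,-12)
river: ρ → (-12,58,24)
river: ρ → (24,38,-32)
river: ρ → (-32,26,30)
closes: descent 1, river 14
min |a| on river = 12

12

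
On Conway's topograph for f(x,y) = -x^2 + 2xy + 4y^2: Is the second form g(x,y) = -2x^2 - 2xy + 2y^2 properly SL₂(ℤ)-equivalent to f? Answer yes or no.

D₁ = 20, D₂ = 20
river cycle of f (length 2): (-1, 4, 1), (1, 4, -1)
river cycle of g (length 2): (2, 2, -2), (-2, 2, 2)
cycles differ ⇒ inequivalent

no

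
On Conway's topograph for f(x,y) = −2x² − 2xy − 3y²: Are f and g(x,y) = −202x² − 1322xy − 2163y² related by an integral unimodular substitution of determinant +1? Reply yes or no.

D₁ = -20, D₂ = -20
f is negative-definite; reduce −f:
−f: reduced (well bottom): (2,2,3) with a≤c, −a<b≤a
flip sign back: reduced form of f is (-2,-2,-3)
g is negative-definite; reduce −g:
−g: translate: b→110 (≡1322 mod 404), so (202,1322,2163)→(202,110,15)
−g: flip: (202,110,15)→(15,-110,202)
−g: translate: b→10 (≡-110 mod 30), so (15,-110,202)→(15,10,2)
−g: flip: (15,10,2)→(2,-10,15)
−g: translate: b→2 (≡-10 mod 4), so (2,-10,15)→(2,2,3)
−g: reduced (well bottom): (2,2,3) with a≤c, −a<b≤a
flip sign back: reduced form of g is (-2,-2,-3)
reduced forms (-2, -2, -3) vs (-2, -2, -3) ⇒ equivalent

yes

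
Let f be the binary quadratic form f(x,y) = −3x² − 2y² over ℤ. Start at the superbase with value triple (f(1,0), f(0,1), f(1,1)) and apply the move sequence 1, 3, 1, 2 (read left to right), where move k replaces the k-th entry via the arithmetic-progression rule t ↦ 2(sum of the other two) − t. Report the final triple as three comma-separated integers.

start (-3,-2,-5) = (f(1,0),f(0,1),f(1,1))
replace slot 1: 2·((-2)+(-5)) − (-3) = -11 → (-11,-2,-5)
replace slot 3: 2·((-11)+(-2)) − (-5) = -21 → (-11,-2,-21)
replace slot 1: 2·((-2)+(-21)) − (-11) = -35 → (-35,-2,-21)
replace slot 2: 2·((-35)+(-21)) − (-2) = -110 → (-35,-110,-21)

-35,-110,-21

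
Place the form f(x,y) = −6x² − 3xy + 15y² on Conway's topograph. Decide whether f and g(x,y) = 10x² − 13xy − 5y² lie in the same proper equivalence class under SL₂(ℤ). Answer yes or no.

D₁ = 369, D₂ = 369
river cycle of f (length 10): (-6, 9, 12), (12, 15, -3), (-3, 15, 12), (12, 9, -6), (-6, 15, 6), (6, 9, -12), (-12, 15, 3), (3, 15, -12), (-12, 9, 6), (6, 15, -6)
river cycle of g (length 16): (-5, 13, 10), (10, 7, -8), (-8, 9, 9), (9, 9, -8), (-8, 7, 10), (10, 13, -5), (-5, 17, 4), (4, 15, -9), (-9, 3, 10), (10, 17, -2), … (6 more)
cycles differ ⇒ inequivalent

no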